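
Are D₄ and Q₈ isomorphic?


Comparing D₄ and Q₈:
D₄ has 5 elements of order 2; Q₈ has only 1

No, D₄ ≇ Q₈


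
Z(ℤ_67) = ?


Z(G) = {g ∈ G | gx = xg for all x ∈ G}
ℤ_67 is abelian, so Z(G) = G

Z(ℤ_67) = ℤ_67


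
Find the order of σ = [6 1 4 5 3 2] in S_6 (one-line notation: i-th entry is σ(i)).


Cycle decomposition: (1 6 2) (3 4 5)
Cycle lengths: 3, 3
Order = lcm(3, 3) = 3

ord(σ) = 3


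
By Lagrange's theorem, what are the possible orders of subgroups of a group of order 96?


Lagrange's theorem: |H| divides |G|
|G| = 96
Divisors of 96: 1, 2, 3, 4, 6, 8, 12, 16, 24, 32, 48, 96

Possible subgroup orders: {1, 2, 3, 4, 6, 8, 12, 16, 24, 32, 48, 96}


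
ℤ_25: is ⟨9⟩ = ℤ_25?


g generates ℤ_n iff gcd(g, n) = 1
gcd(9, 25) = 1
Since gcd = 1, 9 is a generator.

Yes, 9 generates ℤ_25


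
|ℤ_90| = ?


ℤ_n has n elements.

|ℤ_90| = 90


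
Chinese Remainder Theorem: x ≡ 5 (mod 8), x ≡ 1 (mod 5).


m₁ = 8, m₂ = 5, gcd = 1, so CRT applies. M = m₁·m₂ = 40
Let M₁ = M/m₁ = 5, M₂ = M/m₂ = 8
Find y₁ ≡ M₁⁻¹ (mod m₁): 5⁻¹ ≡ 5 (mod 8)
Find y₂ ≡ M₂⁻¹ (mod m₂): 8⁻¹ ≡ 2 (mod 5)
x = a₁·M₁·y₁ + a₂·M₂·y₂ = 5·5·5 + 1·8·2 = 141
Reduce mod 40: x ≡ 21
Check: 21 mod 8 = 5 ✓, 21 mod 5 = 1 ✓

x ≡ 21 (mod 40)


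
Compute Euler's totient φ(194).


Factor n: 194 = 2 × 97
φ(n) = n · ∏(1 - 1/p) over distinct primes p | n
φ(194) = 194 · (1 - 1/2) · (1 - 1/97) = 96

φ(194) = 96


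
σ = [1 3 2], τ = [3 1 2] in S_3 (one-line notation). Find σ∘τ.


σ∘τ: apply τ first, then σ
1 →τ 3 →σ 2
2 →τ 1 →σ 1
3 →τ 2 →σ 3

σ∘τ = [2 1 3]


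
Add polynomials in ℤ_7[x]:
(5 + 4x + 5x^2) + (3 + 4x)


Add coefficients mod 7:
x^0: 5 + 3 = 1 (mod 7)
x^1: 4 + 4 = 1 (mod 7)
x^2: 5 + 0 = 5 (mod 7)
Result: 1 + x + 5x^2

f + g = 1 + x + 5x^2


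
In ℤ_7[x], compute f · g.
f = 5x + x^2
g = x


Expand and collect like terms; reduce coefficients mod 7:
x^0: 0·0 = 0 ≡ 0 (mod 7)
x^1: 0·1 + 5·0 = 0 ≡ 0 (mod 7)
x^2: 5·1 + 1·0 = 5 ≡ 5 (mod 7)
x^3: 1·1 = 1 ≡ 1 (mod 7)
Result: 5x^2 + x^3

f · g = 5x^2 + x^3


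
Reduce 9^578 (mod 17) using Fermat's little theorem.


Fermat's little theorem: if p is prime and gcd(a,p)=1, then a^(p-1) ≡ 1 (mod p)
p = 17 is prime, gcd(9,17) = 1
Reduce exponent: 578 mod 16 = 2
So 9^578 ≡ 9^2 (mod 17)
9^2 mod 17 = 13

9^578 ≡ 13 (mod 17)


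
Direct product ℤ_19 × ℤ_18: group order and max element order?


|ℤ_19 × ℤ_18| = 19 × 18 = 342
Max element order = lcm(19,18) = 342
Cyclic? Yes (gcd=1)

|ℤ_19×ℤ_18| = 342, max element order = 342


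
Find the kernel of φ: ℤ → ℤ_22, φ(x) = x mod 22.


Kernel = preimage of identity
ker(φ) = {x ∈ ℤ : x ≡ 0 (mod 22)} = 22ℤ = {0, ±22, ±44, ...}

ker(φ) = 22ℤ


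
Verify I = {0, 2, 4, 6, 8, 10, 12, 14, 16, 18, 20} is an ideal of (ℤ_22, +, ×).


Check ideal conditions for I = {0, 2, 4, 6, 8, 10, 12, 14, 16, 18, 20} in ℤ_22:
(1) I is an additive subgroup? Yes
(2) For r ∈ ℤ_22 and a ∈ I: r·a ∈ I? Yes

Yes, I is an ideal of ℤ_22


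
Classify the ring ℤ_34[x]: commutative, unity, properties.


ℤ_34 has zero divisors (2·17 ≡ 0), and these lift to constant zero divisors in ℤ_34[x]; so not an integral domain
Commutative: Yes
Integral domain: No
Has unity: Yes

ℤ_34[x]: Commutative=Yes, Unity=Yes


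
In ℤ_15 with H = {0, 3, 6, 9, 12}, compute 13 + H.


13 + H = {13 + h (mod 15) : h ∈ H}
13+0=13, 13+3=1, 13+6=4, 13+9=7, 13+12=10
13 + H = {1, 4, 7, 10, 13} = 1 + H

13 + H = {1, 4, 7, 10, 13}


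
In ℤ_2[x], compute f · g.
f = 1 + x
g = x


Expand and collect like terms; reduce coefficients mod 2:
x^0: 1·0 = 0 ≡ 0 (mod 2)
x^1: 1·1 + 1·0 = 1 ≡ 1 (mod 2)
x^2: 1·1 = 1 ≡ 1 (mod 2)
Result: x + x^2

f · g = x + x^2


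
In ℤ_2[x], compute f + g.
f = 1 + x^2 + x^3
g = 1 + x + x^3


Add coefficients mod 2:
x^0: 1 + 1 = 0 (mod 2)
x^1: 0 + 1 = 1 (mod 2)
x^2: 1 + 0 = 1 (mod 2)
x^3: 1 + 1 = 0 (mod 2)
Result: x + x^2

f + g = x + x^2


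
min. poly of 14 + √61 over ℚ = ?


Let α = 14 + √61. Then α - 14 = √61, so (α - 14)² = 61, giving α² - 28α + 135 = 0. Degree 2 and α ∉ ℚ, so this is the minimal polynomial.

Minimal polynomial: x² - 28x + 135


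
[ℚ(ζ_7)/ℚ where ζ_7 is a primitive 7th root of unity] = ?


[ℚ(ζ_n):ℚ] = deg Φ_n(x) = φ(n). Here φ(7) = 6

[ℚ(ζ_7)/ℚ where ζ_7 is a primitive 7th root of unity] = 6


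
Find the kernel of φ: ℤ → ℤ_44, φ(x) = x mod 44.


Kernel = preimage of identity
ker(φ) = {x ∈ ℤ : x ≡ 0 (mod 44)} = 44ℤ = {0, ±44, ±88, ...}

ker(φ) = 44ℤ


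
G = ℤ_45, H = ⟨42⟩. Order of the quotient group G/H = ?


|⟨42⟩| = n / gcd(42, 45) = 45 / 3 = 15
H is normal (ℤ_45 is abelian).
|G/H| = |G| / |H| = 45 / 15 = 3

|G/H| = 3


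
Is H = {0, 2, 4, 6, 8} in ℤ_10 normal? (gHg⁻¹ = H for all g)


H = {0, 2, 4, 6, 8} in ℤ_10
ℤ_10 is abelian; every subgroup of an abelian group is normal

Yes, normal subgroup


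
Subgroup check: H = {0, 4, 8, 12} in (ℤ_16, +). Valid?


Subgroup test for H = {0, 4, 8, 12} in (ℤ_16, +):
(1) 0 ∈ H? Yes
(2) Closure: for all a,b ∈ H, (a+b) mod 16 ∈ H? Yes
(3) Inverses: for all a ∈ H, -a mod 16 ∈ H? Yes

Yes, H is a subgroup of ℤ_16


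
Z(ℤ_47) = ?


Z(G) = {g ∈ G | gx = xg for all x ∈ G}
ℤ_47 is abelian, so Z(G) = G

Z(ℤ_47) = ℤ_47


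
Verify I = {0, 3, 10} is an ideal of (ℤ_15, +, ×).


Check ideal conditions for I = {0, 3, 10} in ℤ_15:
(1) I is an additive subgroup? No
(2) For r ∈ ℤ_15 and a ∈ I: r·a ∈ I? No  [counterexample: r=2, a=3, r·a mod 15 = 6 ∉ I]

No, I is not an ideal of ℤ_15


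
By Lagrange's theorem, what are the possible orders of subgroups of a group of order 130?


Lagrange's theorem: |H| divides |G|
|G| = 130
Divisors of 130: 1, 2, 5, 10, 13, 26, 65, 130

Possible subgroup orders: {1, 2, 5, 10, 13, 26, 65, 130}


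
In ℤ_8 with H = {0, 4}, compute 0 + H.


0 + H = {0 + h (mod 8) : h ∈ H}
0+0=0, 0+4=4

0 + H = {0, 4}


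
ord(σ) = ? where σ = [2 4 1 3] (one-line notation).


Cycle decomposition: (1 2 4 3)
Cycle lengths: 4
Order = lcm(4) = 4

ord(σ) = 4


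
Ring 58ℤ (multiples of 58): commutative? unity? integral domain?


58ℤ is a commutative ring under +,× but has no multiplicative identity (1 ∉ 58ℤ); it has no zero divisors, but without unity it is not an integral domain
Commutative: Yes
Integral domain: No
Has unity: No

58ℤ (multiples of 58): Commutative=Yes, Unity=No


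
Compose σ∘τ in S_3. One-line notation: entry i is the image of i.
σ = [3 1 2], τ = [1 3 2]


σ∘τ: apply τ first, then σ
1 →τ 1 →σ 3
2 →τ 3 →σ 2
3 →τ 2 →σ 1

σ∘τ = [3 2 1]


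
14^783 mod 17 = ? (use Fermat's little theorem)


Fermat's little theorem: if p is prime and gcd(a,p)=1, then a^(p-1) ≡ 1 (mod p)
p = 17 is prime, gcd(14,17) = 1
Reduce exponent: 783 mod 16 = 15
So 14^783 ≡ 14^15 (mod 17)
14^15 mod 17 = 11

14^783 ≡ 11 (mod 17)


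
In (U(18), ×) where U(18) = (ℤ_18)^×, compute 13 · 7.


Operation: multiplication mod 18
13 · 7 = (a × b) mod 18 with a = 13, b = 7

13 · 7 = 1


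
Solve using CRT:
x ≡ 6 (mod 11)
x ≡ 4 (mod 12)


m₁ = 11, m₂ = 12, gcd = 1, so CRT applies. M = m₁·m₂ = 132
Let M₁ = M/m₁ = 12, M₂ = M/m₂ = 11
Find y₁ ≡ M₁⁻¹ (mod m₁): 12⁻¹ ≡ 1 (mod 11)
Find y₂ ≡ M₂⁻¹ (mod m₂): 11⁻¹ ≡ 11 (mod 12)
x = a₁·M₁·y₁ + a₂·M₂·y₂ = 6·12·1 + 4·11·11 = 556
Reduce mod 132: x ≡ 28
Check: 28 mod 11 = 6 ✓, 28 mod 12 = 4 ✓

x ≡ 28 (mod 132)


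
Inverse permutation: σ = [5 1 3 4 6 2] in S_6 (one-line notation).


To find σ⁻¹, swap domain and range:
σ(1) = 5 → σ⁻¹(5) = 1
σ(2) = 1 → σ⁻¹(1) = 2
σ(3) = 3 → σ⁻¹(3) = 3
σ(4) = 4 → σ⁻¹(4) = 4
σ(5) = 6 → σ⁻¹(6) = 5
σ(6) = 2 → σ⁻¹(2) = 6

σ⁻¹ = [2 6 3 4 1 5]


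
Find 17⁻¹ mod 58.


Use the extended Euclidean algorithm to write 1 = 17·s + 58·t; then s mod 58 is the inverse.
Euclidean algorithm:
  17 = 0·58 + 17
  58 = 3·17 + 7
  17 = 2·7 + 3
  7 = 2·3 + 1
  3 = 3·1 + 0
gcd(17,58) = 1
Back-substitution gives: 17·(-17) + 58·(5) = 1
So 17⁻¹ ≡ -17 ≡ 41 (mod 58)
Check: 17 × 41 = 697 ≡ 1 (mod 58) ✓

17⁻¹ ≡ 41 (mod 58)


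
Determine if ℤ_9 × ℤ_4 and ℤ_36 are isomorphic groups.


Comparing ℤ_9 × ℤ_4 and ℤ_36:
gcd(9,4) = 1, so ℤ_9 × ℤ_4 ≅ ℤ_36 (CRT)

Yes, ℤ_9 × ℤ_4 ≅ ℤ_36


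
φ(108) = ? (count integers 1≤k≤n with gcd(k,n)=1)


Factor n: 108 = 2^2 × 3^3
φ(n) = n · ∏(1 - 1/p) over distinct primes p | n
φ(108) = 108 · (1 - 1/2) · (1 - 1/3) = 36

φ(108) = 36


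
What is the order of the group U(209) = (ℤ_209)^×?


U(n) is the group of units mod n; |U(n)| = φ(n)
|U(209)| = φ(209) = 180

|U(209) = (ℤ_209)^×| = 180


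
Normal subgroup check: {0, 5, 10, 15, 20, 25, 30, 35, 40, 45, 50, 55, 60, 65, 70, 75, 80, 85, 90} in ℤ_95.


H = {0, 5, 10, 15, 20, 25, 30, 35, 40, 45, 50, 55, 60, 65, 70, 75, 80, 85, 90} in ℤ_95
ℤ_95 is abelian; every subgroup of an abelian group is normal

Yes, normal subgroup


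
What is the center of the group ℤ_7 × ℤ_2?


Z(G) = {g ∈ G | gx = xg for all x ∈ G}
Direct product of abelian groups is abelian, so Z(G) = G

Z(ℤ_7 × ℤ_2) = ℤ_7 × ℤ_2


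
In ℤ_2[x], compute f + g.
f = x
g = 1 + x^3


Add coefficients mod 2:
x^0: 0 + 1 = 1 (mod 2)
x^1: 1 + 0 = 1 (mod 2)
x^2: 0 + 0 = 0 (mod 2)
x^3: 0 + 1 = 1 (mod 2)
Result: 1 + x + x^3

f + g = 1 + x + x^3


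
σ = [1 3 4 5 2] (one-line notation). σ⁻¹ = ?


To find σ⁻¹, swap domain and range:
σ(1) = 1 → σ⁻¹(1) = 1
σ(2) = 3 → σ⁻¹(3) = 2
σ(3) = 4 → σ⁻¹(4) = 3
σ(4) = 5 → σ⁻¹(5) = 4
σ(5) = 2 → σ⁻¹(2) = 5

σ⁻¹ = [1 5 2 3 4]


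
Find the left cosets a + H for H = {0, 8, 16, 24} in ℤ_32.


H = {0, 8, 16, 24}, |H| = 4
Number of cosets = |G|/|H| = 32/4 = 8
0 + H = {0, 8, 16, 24}
1 + H = {1, 9, 17, 25}
2 + H = {2, 10, 18, 26}
3 + H = {3, 11, 19, 27}
4 + H = {4, 12, 20, 28}
5 + H = {5, 13, 21, 29}
6 + H = {6, 14, 22, 30}
7 + H = {7, 15, 23, 31}

Cosets: 0+H={0,8,16,24}; 1+H={1,9,17,25}; 2+H={2,10,18,26}; 3+H={3,11,19,27}; 4+H={4,12,20,28}; 5+H={5,13,21,29}; 6+H={6,14,22,30}; 7+H={7,15,23,31}


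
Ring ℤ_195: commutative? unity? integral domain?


ℤ_195 is a commutative ring with unity 1; 195 = 3×65 is composite, so 3·65 ≡ 0 gives zero divisors (not an integral domain)
Commutative: Yes
Integral domain: No
Has unity: Yes

ℤ_195: Commutative=Yes, Unity=Yes


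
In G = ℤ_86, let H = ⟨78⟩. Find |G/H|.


|⟨78⟩| = n / gcd(78, 86) = 86 / 2 = 43
H is normal (ℤ_86 is abelian).
|G/H| = |G| / |H| = 86 / 43 = 2

|G/H| = 2


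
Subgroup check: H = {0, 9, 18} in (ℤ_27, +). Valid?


Subgroup test for H = {0, 9, 18} in (ℤ_27, +):
(1) 0 ∈ H? Yes
(2) Closure: for all a,b ∈ H, (a+b) mod 27 ∈ H? Yes
(3) Inverses: for all a ∈ H, -a mod 27 ∈ H? Yes

Yes, H is a subgroup of ℤ_27


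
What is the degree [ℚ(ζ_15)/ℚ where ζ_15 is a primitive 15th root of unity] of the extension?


[ℚ(ζ_n):ℚ] = deg Φ_n(x) = φ(n). Here φ(15) = 8

[ℚ(ζ_15)/ℚ where ζ_15 is a primitive 15th root of unity] = 8


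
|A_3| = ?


|A_n| = n!/2 (even permutations)
|A_3| = 3!/2 = 6/2 = 3

|A_3| = 3


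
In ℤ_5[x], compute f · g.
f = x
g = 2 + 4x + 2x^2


Expand and collect like terms; reduce coefficients mod 5:
x^0: 0·2 = 0 ≡ 0 (mod 5)
x^1: 0·4 + 1·2 = 2 ≡ 2 (mod 5)
x^2: 0·2 + 1·4 = 4 ≡ 4 (mod 5)
x^3: 1·2 = 2 ≡ 2 (mod 5)
Result: 2x + 4x^2 + 2x^3

f · g = 2x + 4x^2 + 2x^3


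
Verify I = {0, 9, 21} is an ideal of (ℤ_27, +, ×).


Check ideal conditions for I = {0, 9, 21} in ℤ_27:
(1) I is an additive subgroup? No
(2) For r ∈ ℤ_27 and a ∈ I: r·a ∈ I? No  [counterexample: r=2, a=9, r·a mod 27 = 18 ∉ I]

No, I is not an ideal of ℤ_27


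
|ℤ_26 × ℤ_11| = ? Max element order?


|ℤ_26 × ℤ_11| = 26 × 11 = 286
Max element order = lcm(26,11) = 286
Cyclic? Yes (gcd=1)

|ℤ_26×ℤ_11| = 286, max element order = 286


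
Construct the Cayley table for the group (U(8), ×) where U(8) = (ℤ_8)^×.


Elements: {1, 3, 5, 7}
Operation: multiplication mod 8
Entry (a, b) = (a × b) mod 8

Cayley table:
  | 1 | 3 | 5 | 7
1 | 1 | 3 | 5 | 7
3 | 3 | 1 | 7 | 5
5 | 5 | 7 | 1 | 3
7 | 7 | 5 | 3 | 1


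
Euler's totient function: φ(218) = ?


Factor n: 218 = 2 × 109
φ(n) = n · ∏(1 - 1/p) over distinct primes p | n
φ(218) = 218 · (1 - 1/2) · (1 - 1/109) = 108

φ(218) = 108


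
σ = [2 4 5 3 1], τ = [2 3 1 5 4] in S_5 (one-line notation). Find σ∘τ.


σ∘τ: apply τ first, then σ
1 →τ 2 →σ 4
2 →τ 3 →σ 5
3 →τ 1 →σ 2
4 →τ 5 →σ 1
5 →τ 4 →σ 3

σ∘τ = [4 5 2 1 3]


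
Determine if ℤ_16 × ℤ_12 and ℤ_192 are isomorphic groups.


Comparing ℤ_16 × ℤ_12 and ℤ_192:
gcd(16,12) = 4 ≠ 1. Max element order in ℤ_16×ℤ_12 is lcm(16,12) = 48 < 192, so it has no element of order 192

No, ℤ_16 × ℤ_12 ≇ ℤ_192


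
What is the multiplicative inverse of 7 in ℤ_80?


Use the extended Euclidean algorithm to write 1 = 7·s + 80·t; then s mod 80 is the inverse.
Euclidean algorithm:
  7 = 0·80 + 7
  80 = 11·7 + 3
  7 = 2·3 + 1
  3 = 3·1 + 0
gcd(7,80) = 1
Back-substitution gives: 7·(23) + 80·(-2) = 1
So 7⁻¹ ≡ 23 ≡ 23 (mod 80)
Check: 7 × 23 = 161 ≡ 1 (mod 80) ✓

7⁻¹ ≡ 23 (mod 80)


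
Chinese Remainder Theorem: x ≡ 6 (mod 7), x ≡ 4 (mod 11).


m₁ = 7, m₂ = 11, gcd = 1, so CRT applies. M = m₁·m₂ = 77
Let M₁ = M/m₁ = 11, M₂ = M/m₂ = 7
Find y₁ ≡ M₁⁻¹ (mod m₁): 11⁻¹ ≡ 2 (mod 7)
Find y₂ ≡ M₂⁻¹ (mod m₂): 7⁻¹ ≡ 8 (mod 11)
x = a₁·M₁·y₁ + a₂·M₂·y₂ = 6·11·2 + 4·7·8 = 356
Reduce mod 77: x ≡ 48
Check: 48 mod 7 = 6 ✓, 48 mod 11 = 4 ✓

x ≡ 48 (mod 77)


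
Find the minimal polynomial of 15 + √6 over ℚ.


Let α = 15 + √6. Then α - 15 = √6, so (α - 15)² = 6, giving α² - 30α + 219 = 0. Degree 2 and α ∉ ℚ, so this is the minimal polynomial.

Minimal polynomial: x² - 30x + 219


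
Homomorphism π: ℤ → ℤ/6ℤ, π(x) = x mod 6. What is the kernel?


Kernel = preimage of identity
ker(π) = multiples of 6 = 6ℤ

ker(π) = 6ℤ


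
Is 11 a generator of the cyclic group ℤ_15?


g generates ℤ_n iff gcd(g, n) = 1
gcd(11, 15) = 1
Since gcd = 1, 11 is a generator.

Yes, 11 generates ℤ_15


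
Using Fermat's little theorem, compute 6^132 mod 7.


Fermat's little theorem: if p is prime and gcd(a,p)=1, then a^(p-1) ≡ 1 (mod p)
p = 7 is prime, gcd(6,7) = 1
Reduce exponent: 132 mod 6 = 0
So 6^132 ≡ 6^0 (mod 7)
6^0 = 1

6^132 ≡ 1 (mod 7)


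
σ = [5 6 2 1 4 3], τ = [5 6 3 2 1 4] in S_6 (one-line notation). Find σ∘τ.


σ∘τ: apply τ first, then σ
1 →τ 5 →σ 4
2 →τ 6 →σ 3
3 →τ 3 →σ 2
4 →τ 2 →σ 6
5 →τ 1 →σ 5
6 →τ 4 →σ 1

σ∘τ = [4 3 2 6 5 1]


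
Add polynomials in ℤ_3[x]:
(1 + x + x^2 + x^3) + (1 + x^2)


Add coefficients mod 3:
x^0: 1 + 1 = 2 (mod 3)
x^1: 1 + 0 = 1 (mod 3)
x^2: 1 + 1 = 2 (mod 3)
x^3: 1 + 0 = 1 (mod 3)
Result: 2 + x + 2x^2 + x^3

f + g = 2 + x + 2x^2 + x^3


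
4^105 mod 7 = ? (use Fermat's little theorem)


Fermat's little theorem: if p is prime and gcd(a,p)=1, then a^(p-1) ≡ 1 (mod p)
p = 7 is prime, gcd(4,7) = 1
Reduce exponent: 105 mod 6 = 3
So 4^105 ≡ 4^3 (mod 7)
4^3 mod 7 = 1

4^105 ≡ 1 (mod 7)


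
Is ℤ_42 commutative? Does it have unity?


ℤ_42 is a commutative ring with unity 1; 42 = 2×21 is composite, so 2·21 ≡ 0 gives zero divisors (not an integral domain)
Commutative: Yes
Integral domain: No
Has unity: Yes

ℤ_42: Commutative=Yes, Unity=Yes


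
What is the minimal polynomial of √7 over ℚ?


√7 satisfies x² - 7 = 0, irreducible over ℚ since 7 is squarefree

Minimal polynomial: x² - 7


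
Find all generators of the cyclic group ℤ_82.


g generates ℤ_n iff gcd(g,n) = 1
Prime factors of 82: 2, 41
Generators are g ∈ {1,...,81} not divisible by any of these primes.
Generators: {1, 3, 5, 7, 9, 11, 13, 15, 17, 19, 21, 23, 25, 27, 29, 31, 33, 35, 37, 39, 43, 45, 47, 49, 51, 53, 55, 57, 59, 61, 63, 65, 67, 69, 71, 73, 75, 77, 79, 81}
Number of generators = φ(82) = 40

Generators of ℤ_82 = {1, 3, 5, 7, 9, 11, 13, 15, 17, 19, 21, 23, 25, 27, 29, 31, 33, 35, 37, 39, 43, 45, 47, 49, 51, 53, 55, 57, 59, 61, 63, 65, 67, 69, 71, 73, 75, 77, 79, 81}


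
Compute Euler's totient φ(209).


Factor n: 209 = 11 × 19
φ(n) = n · ∏(1 - 1/p) over distinct primes p | n
φ(209) = 209 · (1 - 1/11) · (1 - 1/19) = 180

φ(209) = 180


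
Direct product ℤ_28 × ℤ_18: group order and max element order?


|ℤ_28 × ℤ_18| = 28 × 18 = 504
Max element order = lcm(28,18) = 252
Cyclic? No (gcd=2)

|ℤ_28×ℤ_18| = 504, max element order = 252


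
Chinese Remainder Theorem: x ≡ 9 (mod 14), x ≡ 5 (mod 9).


m₁ = 14, m₂ = 9, gcd = 1, so CRT applies. M = m₁·m₂ = 126
Let M₁ = M/m₁ = 9, M₂ = M/m₂ = 14
Find y₁ ≡ M₁⁻¹ (mod m₁): 9⁻¹ ≡ 11 (mod 14)
Find y₂ ≡ M₂⁻¹ (mod m₂): 14⁻¹ ≡ 2 (mod 9)
x = a₁·M₁·y₁ + a₂·M₂·y₂ = 9·9·11 + 5·14·2 = 1031
Reduce mod 126: x ≡ 23
Check: 23 mod 14 = 9 ✓, 23 mod 9 = 5 ✓

x ≡ 23 (mod 126)


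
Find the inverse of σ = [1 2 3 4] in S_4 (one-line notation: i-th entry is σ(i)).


To find σ⁻¹, swap domain and range:
σ(1) = 1 → σ⁻¹(1) = 1
σ(2) = 2 → σ⁻¹(2) = 2
σ(3) = 3 → σ⁻¹(3) = 3
σ(4) = 4 → σ⁻¹(4) = 4

σ⁻¹ = [1 2 3 4]


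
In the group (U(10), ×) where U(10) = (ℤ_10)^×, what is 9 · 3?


Operation: multiplication mod 10
9 · 3 = (a × b) mod 10 with a = 9, b = 3

9 · 3 = 7


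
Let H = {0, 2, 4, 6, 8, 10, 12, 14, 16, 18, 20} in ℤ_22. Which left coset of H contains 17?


17 + H = {17 + h (mod 22) : h ∈ H}
17+0=17, 17+2=19, 17+4=21, 17+6=1, 17+8=3, 17+10=5, 17+12=7, 17+14=9, 17+16=11, 17+18=13, 17+20=15
17 + H = {1, 3, 5, 7, 9, 11, 13, 15, 17, 19, 21} = 1 + H

17 + H = {1, 3, 5, 7, 9, 11, 13, 15, 17, 19, 21}


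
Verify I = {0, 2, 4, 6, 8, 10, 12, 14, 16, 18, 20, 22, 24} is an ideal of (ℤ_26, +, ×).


Check ideal conditions for I = {0, 2, 4, 6, 8, 10, 12, 14, 16, 18, 20, 22, 24} in ℤ_26:
(1) I is an additive subgroup? Yes
(2) For r ∈ ℤ_26 and a ∈ I: r·a ∈ I? Yes

Yes, I is an ideal of ℤ_26


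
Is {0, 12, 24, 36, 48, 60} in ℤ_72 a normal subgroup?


H = {0, 12, 24, 36, 48, 60} in ℤ_72
ℤ_72 is abelian; every subgroup of an abelian group is normal

Yes, normal subgroup


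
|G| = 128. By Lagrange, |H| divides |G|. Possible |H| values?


Lagrange's theorem: |H| divides |G|
|G| = 128
Divisors of 128: 1, 2, 4, 8, 16, 32, 64, 128

Possible subgroup orders: {1, 2, 4, 8, 16, 32, 64, 128}


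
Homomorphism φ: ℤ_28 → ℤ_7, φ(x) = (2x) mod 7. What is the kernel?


Kernel = preimage of identity
ker(φ) = {x ∈ ℤ_28 : 2x ≡ 0 (mod 7)}. Since 7 | 28, φ is well-defined. The kernel is the cyclic subgroup ⟨7⟩ of ℤ_28 (order 4), i.e. {0, 7, 14, 21}

ker(φ) = {0, 7, 14, 21}


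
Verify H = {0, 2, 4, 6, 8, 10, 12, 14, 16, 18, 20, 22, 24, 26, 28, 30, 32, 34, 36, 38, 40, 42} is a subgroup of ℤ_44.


Subgroup test for H = {0, 2, 4, 6, 8, 10, 12, 14, 16, 18, 20, 22, 24, 26, 28, 30, 32, 34, 36, 38, 40, 42} in (ℤ_44, +):
(1) 0 ∈ H? Yes
(2) Closure: for all a,b ∈ H, (a+b) mod 44 ∈ H? Yes
(3) Inverses: for all a ∈ H, -a mod 44 ∈ H? Yes

Yes, H is a subgroup of ℤ_44


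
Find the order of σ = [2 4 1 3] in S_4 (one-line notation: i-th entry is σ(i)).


Cycle decomposition: (1 2 4 3)
Cycle lengths: 4
Order = lcm(4) = 4

ord(σ) = 4


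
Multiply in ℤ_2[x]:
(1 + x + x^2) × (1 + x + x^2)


Expand and collect like terms; reduce coefficients mod 2:
x^0: 1·1 = 1 ≡ 1 (mod 2)
x^1: 1·1 + 1·1 = 2 ≡ 0 (mod 2)
x^2: 1·1 + 1·1 + 1·1 = 3 ≡ 1 (mod 2)
x^3: 1·1 + 1·1 = 2 ≡ 0 (mod 2)
x^4: 1·1 = 1 ≡ 1 (mod 2)
Result: 1 + x^2 + x^4

f · g = 1 + x^2 + x^4


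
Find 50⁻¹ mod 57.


Use the extended Euclidean algorithm to write 1 = 50·s + 57·t; then s mod 57 is the inverse.
Euclidean algorithm:
  50 = 0·57 + 50
  57 = 1·50 + 7
  50 = 7·7 + 1
  7 = 7·1 + 0
gcd(50,57) = 1
Back-substitution gives: 50·(8) + 57·(-7) = 1
So 50⁻¹ ≡ 8 ≡ 8 (mod 57)
Check: 50 × 8 = 400 ≡ 1 (mod 57) ✓

50⁻¹ ≡ 8 (mod 57)


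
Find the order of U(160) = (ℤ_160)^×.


U(n) is the group of units mod n; |U(n)| = φ(n)
|U(160)| = φ(160) = 64

|U(160) = (ℤ_160)^×| = 64


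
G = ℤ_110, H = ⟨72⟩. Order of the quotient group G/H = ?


|⟨72⟩| = n / gcd(72, 110) = 110 / 2 = 55
H is normal (ℤ_110 is abelian).
|G/H| = |G| / |H| = 110 / 55 = 2

|G/H| = 2


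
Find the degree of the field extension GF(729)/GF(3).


GF(729) = GF(3^6), so the extension degree is 6

[GF(729)/GF(3)] = 6


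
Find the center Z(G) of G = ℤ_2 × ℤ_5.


Z(G) = {g ∈ G | gx = xg for all x ∈ G}
Direct product of abelian groups is abelian, so Z(G) = G

Z(ℤ_2 × ℤ_5) = ℤ_2 × ℤ_5


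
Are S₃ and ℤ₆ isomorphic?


Comparing S₃ and ℤ₆:
S₃ is non-abelian, ℤ₆ is abelian

No, S₃ ≇ ℤ₆


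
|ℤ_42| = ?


ℤ_n has n elements.

|ℤ_42| = 42


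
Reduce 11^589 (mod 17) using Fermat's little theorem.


Fermat's little theorem: if p is prime and gcd(a,p)=1, then a^(p-1) ≡ 1 (mod p)
p = 17 is prime, gcd(11,17) = 1
Reduce exponent: 589 mod 16 = 13
So 11^589 ≡ 11^13 (mod 17)
11^13 mod 17 = 7

11^589 ≡ 7 (mod 17)


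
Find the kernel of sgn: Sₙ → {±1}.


Kernel = preimage of identity
ker(sgn) = even permutations = Aₙ

ker(sgn) = Aₙ


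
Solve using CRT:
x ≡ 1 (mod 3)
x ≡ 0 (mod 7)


m₁ = 3, m₂ = 7, gcd = 1, so CRT applies. M = m₁·m₂ = 21
Let M₁ = M/m₁ = 7, M₂ = M/m₂ = 3
Find y₁ ≡ M₁⁻¹ (mod m₁): 7⁻¹ ≡ 1 (mod 3)
Find y₂ ≡ M₂⁻¹ (mod m₂): 3⁻¹ ≡ 5 (mod 7)
x = a₁·M₁·y₁ + a₂·M₂·y₂ = 1·7·1 + 0·3·5 = 7
Reduce mod 21: x ≡ 7
Check: 7 mod 3 = 1 ✓, 7 mod 7 = 0 ✓

x ≡ 7 (mod 21)


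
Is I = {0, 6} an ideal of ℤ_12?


Check ideal conditions for I = {0, 6} in ℤ_12:
(1) I is an additive subgroup? Yes
(2) For r ∈ ℤ_12 and a ∈ I: r·a ∈ I? Yes

Yes, I is an ideal of ℤ_12


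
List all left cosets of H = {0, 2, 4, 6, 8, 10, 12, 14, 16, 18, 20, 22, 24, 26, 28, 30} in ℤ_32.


H = {0, 2, 4, 6, 8, 10, 12, 14, 16, 18, 20, 22, 24, 26, 28, 30}, |H| = 16
Number of cosets = |G|/|H| = 32/16 = 2
0 + H = {0, 2, 4, 6, 8, 10, 12, 14, 16, 18, 20, 22, 24, 26, 28, 30}
1 + H = {1, 3, 5, 7, 9, 11, 13, 15, 17, 19, 21, 23, 25, 27, 29, 31}

Cosets: 0+H={0,2,4,6,8,10,12,14,16,18,20,22,24,26,28,30}; 1+H={1,3,5,7,9,11,13,15,17,19,21,23,25,27,29,31}


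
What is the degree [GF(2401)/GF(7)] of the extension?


GF(2401) = GF(7^4), so the extension degree is 4

[GF(2401)/GF(7)] = 4


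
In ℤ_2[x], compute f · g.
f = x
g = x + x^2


Expand and collect like terms; reduce coefficients mod 2:
x^0: 0·0 = 0 ≡ 0 (mod 2)
x^1: 0·1 + 1·0 = 0 ≡ 0 (mod 2)
x^2: 0·1 + 1·1 = 1 ≡ 1 (mod 2)
x^3: 1·1 = 1 ≡ 1 (mod 2)
Result: x^2 + x^3

f · g = x^2 + x^3


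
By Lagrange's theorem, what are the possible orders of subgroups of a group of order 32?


Lagrange's theorem: |H| divides |G|
|G| = 32
Divisors of 32: 1, 2, 4, 8, 16, 32

Possible subgroup orders: {1, 2, 4, 8, 16, 32}


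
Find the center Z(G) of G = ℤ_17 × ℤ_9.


Z(G) = {g ∈ G | gx = xg for all x ∈ G}
Direct product of abelian groups is abelian, so Z(G) = G

Z(ℤ_17 × ℤ_9) = ℤ_17 × ℤ_9


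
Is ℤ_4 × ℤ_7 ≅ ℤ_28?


Comparing ℤ_4 × ℤ_7 and ℤ_28:
gcd(4,7) = 1, so ℤ_4 × ℤ_7 ≅ ℤ_28 (CRT)

Yes, ℤ_4 × ℤ_7 ≅ ℤ_28


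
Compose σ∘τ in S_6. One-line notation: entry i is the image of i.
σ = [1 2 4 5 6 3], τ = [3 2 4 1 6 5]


σ∘τ: apply τ first, then σ
1 →τ 3 →σ 4
2 →τ 2 →σ 2
3 →τ 4 →σ 5
4 →τ 1 →σ 1
5 →τ 6 →σ 3
6 →τ 5 →σ 6

σ∘τ = [4 2 5 1 3 6]


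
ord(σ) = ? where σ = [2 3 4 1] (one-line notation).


Cycle decomposition: (1 2 3 4)
Cycle lengths: 4
Order = lcm(4) = 4

ord(σ) = 4


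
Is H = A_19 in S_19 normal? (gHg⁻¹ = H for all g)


H = A_19 in S_19
A_19 has index 2 in S_19, and every subgroup of index 2 is normal

Yes, normal subgroup


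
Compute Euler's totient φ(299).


Factor n: 299 = 13 × 23
φ(n) = n · ∏(1 - 1/p) over distinct primes p | n
φ(299) = 299 · (1 - 1/13) · (1 - 1/23) = 264

φ(299) = 264


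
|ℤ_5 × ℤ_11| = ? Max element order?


|ℤ_5 × ℤ_11| = 5 × 11 = 55
Max element order = lcm(5,11) = 55
Cyclic? Yes (gcd=1)

|ℤ_5×ℤ_11| = 55, max element order = 55


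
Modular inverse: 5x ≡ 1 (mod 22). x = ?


Use the extended Euclidean algorithm to write 1 = 5·s + 22·t; then s mod 22 is the inverse.
Euclidean algorithm:
  5 = 0·22 + 5
  22 = 4·5 + 2
  5 = 2·2 + 1
  2 = 2·1 + 0
gcd(5,22) = 1
Back-substitution gives: 5·(9) + 22·(-2) = 1
So 5⁻¹ ≡ 9 ≡ 9 (mod 22)
Check: 5 × 9 = 45 ≡ 1 (mod 22) ✓

5⁻¹ ≡ 9 (mod 22)


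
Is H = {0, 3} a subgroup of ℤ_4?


Subgroup test for H = {0, 3} in (ℤ_4, +):
(1) 0 ∈ H? Yes
(2) Closure: for all a,b ∈ H, (a+b) mod 4 ∈ H? No  [counterexample: 3 + 3 = 2 ∉ H]
(3) Inverses: for all a ∈ H, -a mod 4 ∈ H? No

No, H is not a subgroup of ℤ_4


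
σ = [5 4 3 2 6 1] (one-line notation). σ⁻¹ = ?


To find σ⁻¹, swap domain and range:
σ(1) = 5 → σ⁻¹(5) = 1
σ(2) = 4 → σ⁻¹(4) = 2
σ(3) = 3 → σ⁻¹(3) = 3
σ(4) = 2 → σ⁻¹(2) = 4
σ(5) = 6 → σ⁻¹(6) = 5
σ(6) = 1 → σ⁻¹(1) = 6

σ⁻¹ = [6 4 3 2 1 5]


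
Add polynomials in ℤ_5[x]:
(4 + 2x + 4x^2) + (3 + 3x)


Add coefficients mod 5:
x^0: 4 + 3 = 2 (mod 5)
x^1: 2 + 3 = 0 (mod 5)
x^2: 4 + 0 = 4 (mod 5)
Result: 2 + 4x^2

f + g = 2 + 4x^2


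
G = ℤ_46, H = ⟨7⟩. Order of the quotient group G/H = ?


|⟨7⟩| = n / gcd(7, 46) = 46 / 1 = 46
H is normal (ℤ_46 is abelian).
|G/H| = |G| / |H| = 46 / 46 = 1

|G/H| = 1


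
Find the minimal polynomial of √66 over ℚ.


√66 satisfies x² - 66 = 0, irreducible over ℚ since 66 is squarefree

Minimal polynomial: x² - 66


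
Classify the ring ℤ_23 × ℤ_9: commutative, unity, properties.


Direct product ring; commutative with unity (1,1); but (1,0)·(0,1) = (0,0) gives zero divisors, so not an integral domain
Commutative: Yes
Integral domain: No
Has unity: Yes

ℤ_23 × ℤ_9: Commutative=Yes, Unity=Yes


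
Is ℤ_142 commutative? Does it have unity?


ℤ_142 is a commutative ring with unity 1; 142 = 2×71 is composite, so 2·71 ≡ 0 gives zero divisors (not an integral domain)
Commutative: Yes
Integral domain: No
Has unity: Yes

ℤ_142: Commutative=Yes, Unity=Yes


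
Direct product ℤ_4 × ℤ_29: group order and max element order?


|ℤ_4 × ℤ_29| = 4 × 29 = 116
Max element order = lcm(4,29) = 116
Cyclic? Yes (gcd=1)

|ℤ_4×ℤ_29| = 116, max element order = 116


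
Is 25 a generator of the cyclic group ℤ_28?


g generates ℤ_n iff gcd(g, n) = 1
gcd(25, 28) = 1
Since gcd = 1, 25 is a generator.

Yes, 25 generates ℤ_28


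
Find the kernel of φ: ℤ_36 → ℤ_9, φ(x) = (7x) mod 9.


Kernel = preimage of identity
ker(φ) = {x ∈ ℤ_36 : 7x ≡ 0 (mod 9)}. Since 9 | 36, φ is well-defined. The kernel is the cyclic subgroup ⟨9⟩ of ℤ_36 (order 4), i.e. {0, 9, 18, 27}

ker(φ) = {0, 9, 18, 27}


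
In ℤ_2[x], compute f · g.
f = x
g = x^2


Expand and collect like terms; reduce coefficients mod 2:
x^0: 0·0 = 0 ≡ 0 (mod 2)
x^1: 0·0 + 1·0 = 0 ≡ 0 (mod 2)
x^2: 0·1 + 1·0 = 0 ≡ 0 (mod 2)
x^3: 1·1 = 1 ≡ 1 (mod 2)
Result: x^3

f · g = x^3


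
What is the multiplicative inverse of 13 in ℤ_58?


Use the extended Euclidean algorithm to write 1 = 13·s + 58·t; then s mod 58 is the inverse.
Euclidean algorithm:
  13 = 0·58 + 13
  58 = 4·13 + 6
  13 = 2·6 + 1
  6 = 6·1 + 0
gcd(13,58) = 1
Back-substitution gives: 13·(9) + 58·(-2) = 1
So 13⁻¹ ≡ 9 ≡ 9 (mod 58)
Check: 13 × 9 = 117 ≡ 1 (mod 58) ✓

13⁻¹ ≡ 9 (mod 58)


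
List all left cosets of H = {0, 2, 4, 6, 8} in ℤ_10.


H = {0, 2, 4, 6, 8}, |H| = 5
Number of cosets = |G|/|H| = 10/5 = 2
0 + H = {0, 2, 4, 6, 8}
1 + H = {1, 3, 5, 7, 9}

Cosets: 0+H={0,2,4,6,8}; 1+H={1,3,5,7,9}


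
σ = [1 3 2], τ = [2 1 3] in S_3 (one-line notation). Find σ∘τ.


σ∘τ: apply τ first, then σ
1 →τ 2 →σ 3
2 →τ 1 →σ 1
3 →τ 3 →σ 2

σ∘τ = [3 1 2]


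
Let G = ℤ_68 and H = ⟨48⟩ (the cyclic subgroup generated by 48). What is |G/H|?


|⟨48⟩| = n / gcd(48, 68) = 68 / 4 = 17
H is normal (ℤ_68 is abelian).
|G/H| = |G| / |H| = 68 / 17 = 4

|G/H| = 4


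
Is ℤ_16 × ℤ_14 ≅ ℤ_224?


Comparing ℤ_16 × ℤ_14 and ℤ_224:
gcd(16,14) = 2 ≠ 1. Max element order in ℤ_16×ℤ_14 is lcm(16,14) = 112 < 224, so it has no element of order 224

No, ℤ_16 × ℤ_14 ≇ ℤ_224


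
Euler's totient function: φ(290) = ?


Factor n: 290 = 2 × 5 × 29
φ(n) = n · ∏(1 - 1/p) over distinct primes p | n
φ(290) = 290 · (1 - 1/2) · (1 - 1/5) · (1 - 1/29) = 112

φ(290) = 112


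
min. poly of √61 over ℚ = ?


√61 satisfies x² - 61 = 0, irreducible over ℚ since 61 is squarefree

Minimal polynomial: x² - 61


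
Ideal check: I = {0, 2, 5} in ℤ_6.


Check ideal conditions for I = {0, 2, 5} in ℤ_6:
(1) I is an additive subgroup? No
(2) For r ∈ ℤ_6 and a ∈ I: r·a ∈ I? No  [counterexample: r=2, a=2, r·a mod 6 = 4 ∉ I]

No, I is not an ideal of ℤ_6


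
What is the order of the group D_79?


|D_n| = 2n (n rotations and n reflections)
|D_79| = 2×79 = 158

|D_79| = 158


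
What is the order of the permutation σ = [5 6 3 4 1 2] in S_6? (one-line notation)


Cycle decomposition: (1 5) (2 6)
Cycle lengths: 2, 2
Order = lcm(2, 2) = 2

ord(σ) = 2


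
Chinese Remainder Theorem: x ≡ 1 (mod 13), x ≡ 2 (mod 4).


m₁ = 13, m₂ = 4, gcd = 1, so CRT applies. M = m₁·m₂ = 52
Let M₁ = M/m₁ = 4, M₂ = M/m₂ = 13
Find y₁ ≡ M₁⁻¹ (mod m₁): 4⁻¹ ≡ 10 (mod 13)
Find y₂ ≡ M₂⁻¹ (mod m₂): 13⁻¹ ≡ 1 (mod 4)
x = a₁·M₁·y₁ + a₂·M₂·y₂ = 1·4·10 + 2·13·1 = 66
Reduce mod 52: x ≡ 14
Check: 14 mod 13 = 1 ✓, 14 mod 4 = 2 ✓

x ≡ 14 (mod 52)


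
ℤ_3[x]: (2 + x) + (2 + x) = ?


Add coefficients mod 3:
x^0: 2 + 2 = 1 (mod 3)
x^1: 1 + 1 = 2 (mod 3)
Result: 1 + 2x

f + g = 1 + 2x


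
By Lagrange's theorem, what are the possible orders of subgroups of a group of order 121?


Lagrange's theorem: |H| divides |G|
|G| = 121
Divisors of 121: 1, 11, 121

Possible subgroup orders: {1, 11, 121}


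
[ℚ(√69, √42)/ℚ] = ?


[ℚ(√69,√42):ℚ] = [ℚ(√69,√42):ℚ(√69)]·[ℚ(√69):ℚ] = 2·2 = 4

[ℚ(√69, √42)/ℚ] = 4


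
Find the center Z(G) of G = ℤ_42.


Z(G) = {g ∈ G | gx = xg for all x ∈ G}
ℤ_42 is abelian, so Z(G) = G

Z(ℤ_42) = ℤ_42


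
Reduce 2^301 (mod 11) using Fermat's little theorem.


Fermat's little theorem: if p is prime and gcd(a,p)=1, then a^(p-1) ≡ 1 (mod p)
p = 11 is prime, gcd(2,11) = 1
Reduce exponent: 301 mod 10 = 1
So 2^301 ≡ 2^1 (mod 11)
2^1 mod 11 = 2

2^301 ≡ 2 (mod 11)


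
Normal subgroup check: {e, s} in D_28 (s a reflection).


H = {e, s} in D_28 (s a reflection)
r·s·r⁻¹ = sr⁻² ≠ s for n ≥ 3, so {e, s} is not closed under conjugation

No, not a normal subgroup


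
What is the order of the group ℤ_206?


ℤ_n has n elements.

|ℤ_206| = 206


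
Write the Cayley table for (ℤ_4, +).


Elements: {0, 1, 2, 3}
Operation: addition mod 4
Entry (a, b) = (a + b) mod 4

Cayley table:
  | 0 | 1 | 2 | 3
0 | 0 | 1 | 2 | 3
1 | 1 | 2 | 3 | 0
2 | 2 | 3 | 0 | 1
3 | 3 | 0 | 1 | 2


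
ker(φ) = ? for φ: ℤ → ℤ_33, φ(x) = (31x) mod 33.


Kernel = preimage of identity
ker(φ) = {x ∈ ℤ : 31x ≡ 0 (mod 33)}. gcd(31,33) = 1, so 31x ≡ 0 (mod 33) ⟺ x ≡ 0 (mod 33/1 = 33). Hence ker(φ) = 33ℤ

ker(φ) = 33ℤ


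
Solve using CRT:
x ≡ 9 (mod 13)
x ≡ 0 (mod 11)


m₁ = 13, m₂ = 11, gcd = 1, so CRT applies. M = m₁·m₂ = 143
Let M₁ = M/m₁ = 11, M₂ = M/m₂ = 13
Find y₁ ≡ M₁⁻¹ (mod m₁): 11⁻¹ ≡ 6 (mod 13)
Find y₂ ≡ M₂⁻¹ (mod m₂): 13⁻¹ ≡ 6 (mod 11)
x = a₁·M₁·y₁ + a₂·M₂·y₂ = 9·11·6 + 0·13·6 = 594
Reduce mod 143: x ≡ 22
Check: 22 mod 13 = 9 ✓, 22 mod 11 = 0 ✓

x ≡ 22 (mod 143)


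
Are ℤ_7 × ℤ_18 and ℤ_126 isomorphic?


Comparing ℤ_7 × ℤ_18 and ℤ_126:
gcd(7,18) = 1, so ℤ_7 × ℤ_18 ≅ ℤ_126 (CRT)

Yes, ℤ_7 × ℤ_18 ≅ ℤ_126


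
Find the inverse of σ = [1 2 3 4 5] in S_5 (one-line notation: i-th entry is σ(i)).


To find σ⁻¹, swap domain and range:
σ(1) = 1 → σ⁻¹(1) = 1
σ(2) = 2 → σ⁻¹(2) = 2
σ(3) = 3 → σ⁻¹(3) = 3
σ(4) = 4 → σ⁻¹(4) = 4
σ(5) = 5 → σ⁻¹(5) = 5

σ⁻¹ = [1 2 3 4 5]


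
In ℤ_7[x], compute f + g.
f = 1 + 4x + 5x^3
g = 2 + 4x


Add coefficients mod 7:
x^0: 1 + 2 = 3 (mod 7)
x^1: 4 + 4 = 1 (mod 7)
x^2: 0 + 0 = 0 (mod 7)
x^3: 5 + 0 = 5 (mod 7)
Result: 3 + x + 5x^3

f + g = 3 + x + 5x^3


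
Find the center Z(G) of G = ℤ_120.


Z(G) = {g ∈ G | gx = xg for all x ∈ G}
ℤ_120 is abelian, so Z(G) = G

Z(ℤ_120) = ℤ_120


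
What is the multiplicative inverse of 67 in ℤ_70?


Use the extended Euclidean algorithm to write 1 = 67·s + 70·t; then s mod 70 is the inverse.
Euclidean algorithm:
  67 = 0·70 + 67
  70 = 1·67 + 3
  67 = 22·3 + 1
  3 = 3·1 + 0
gcd(67,70) = 1
Back-substitution gives: 67·(23) + 70·(-22) = 1
So 67⁻¹ ≡ 23 ≡ 23 (mod 70)
Check: 67 × 23 = 1541 ≡ 1 (mod 70) ✓

67⁻¹ ≡ 23 (mod 70)


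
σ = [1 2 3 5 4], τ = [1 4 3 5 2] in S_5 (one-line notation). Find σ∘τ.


σ∘τ: apply τ first, then σ
1 →τ 1 →σ 1
2 →τ 4 →σ 5
3 →τ 3 →σ 3
4 →τ 5 →σ 4
5 →τ 2 →σ 2

σ∘τ = [1 5 3 4 2]


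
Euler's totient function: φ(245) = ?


Factor n: 245 = 5 × 7^2
φ(n) = n · ∏(1 - 1/p) over distinct primes p | n
φ(245) = 245 · (1 - 1/5) · (1 - 1/7) = 168

φ(245) = 168


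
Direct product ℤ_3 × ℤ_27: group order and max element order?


|ℤ_3 × ℤ_27| = 3 × 27 = 81
Max element order = lcm(3,27) = 27
Cyclic? No (gcd=3)

|ℤ_3×ℤ_27| = 81, max element order = 27


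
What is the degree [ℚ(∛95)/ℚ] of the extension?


∛95 has minimal polynomial x³ - 95 (irreducible over ℚ since 95 is not a perfect cube)

[ℚ(∛95)/ℚ] = 3


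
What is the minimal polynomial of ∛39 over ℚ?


∛39 satisfies x³ - 39 = 0, irreducible over ℚ (no rational root; 39 is not a perfect cube)

Minimal polynomial: x³ - 39


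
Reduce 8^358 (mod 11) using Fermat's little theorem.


Fermat's little theorem: if p is prime and gcd(a,p)=1, then a^(p-1) ≡ 1 (mod p)
p = 11 is prime, gcd(8,11) = 1
Reduce exponent: 358 mod 10 = 8
So 8^358 ≡ 8^8 (mod 11)
8^8 mod 11 = 5

8^358 ≡ 5 (mod 11)


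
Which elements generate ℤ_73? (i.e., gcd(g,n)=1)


g generates ℤ_n iff gcd(g,n) = 1
Prime factors of 73: 73
Generators are g ∈ {1,...,72} not divisible by any of these primes.
Generators: {1, 2, 3, 4, 5, 6, 7, 8, 9, 10, 11, 12, 13, 14, 15, 16, 17, 18, 19, 20, 21, 22, 23, 24, 25, 26, 27, 28, 29, 30, 31, 32, 33, 34, 35, 36, 37, 38, 39, 40, 41, 42, 43, 44, 45, 46, 47, 48, 49, 50, 51, 52, 53, 54, 55, 56, 57, 58, 59, 60, 61, 62, 63, 64, 65, 66, 67, 68, 69, 70, 71, 72}
Number of generators = φ(73) = 72

Generators of ℤ_73 = {1, 2, 3, 4, 5, 6, 7, 8, 9, 10, 11, 12, 13, 14, 15, 16, 17, 18, 19, 20, 21, 22, 23, 24, 25, 26, 27, 28, 29, 30, 31, 32, 33, 34, 35, 36, 37, 38, 39, 40, 41, 42, 43, 44, 45, 46, 47, 48, 49, 50, 51, 52, 53, 54, 55, 56, 57, 58, 59, 60, 61, 62, 63, 64, 65, 66, 67, 68, 69, 70, 71, 72}


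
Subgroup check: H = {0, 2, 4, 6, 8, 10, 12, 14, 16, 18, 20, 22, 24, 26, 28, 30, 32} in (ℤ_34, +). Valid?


Subgroup test for H = {0, 2, 4, 6, 8, 10, 12, 14, 16, 18, 20, 22, 24, 26, 28, 30, 32} in (ℤ_34, +):
(1) 0 ∈ H? Yes
(2) Closure: for all a,b ∈ H, (a+b) mod 34 ∈ H? Yes
(3) Inverses: for all a ∈ H, -a mod 34 ∈ H? Yes

Yes, H is a subgroup of ℤ_34


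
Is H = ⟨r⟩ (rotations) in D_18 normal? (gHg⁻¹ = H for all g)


H = ⟨r⟩ (rotations) in D_18
The rotation subgroup ⟨r⟩ has index 2 in D_18, so it is normal

Yes, normal subgroup


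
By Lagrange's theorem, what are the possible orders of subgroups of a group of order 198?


Lagrange's theorem: |H| divides |G|
|G| = 198
Divisors of 198: 1, 2, 3, 6, 9, 11, 18, 22, 33, 66, 99, 198

Possible subgroup orders: {1, 2, 3, 6, 9, 11, 18, 22, 33, 66, 99, 198}


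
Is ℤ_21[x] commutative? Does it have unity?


ℤ_21 has zero divisors (3·7 ≡ 0), and these lift to constant zero divisors in ℤ_21[x]; so not an integral domain
Commutative: Yes
Integral domain: No
Has unity: Yes

ℤ_21[x]: Commutative=Yes, Unity=Yes


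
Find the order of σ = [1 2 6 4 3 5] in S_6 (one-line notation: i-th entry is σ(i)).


Cycle decomposition: (3 6 5)
Cycle lengths: 3
Order = lcm(3) = 3

ord(σ) = 3


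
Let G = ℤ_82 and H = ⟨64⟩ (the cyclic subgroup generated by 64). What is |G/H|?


|⟨64⟩| = n / gcd(64, 82) = 82 / 2 = 41
H is normal (ℤ_82 is abelian).
|G/H| = |G| / |H| = 82 / 41 = 2

|G/H| = 2


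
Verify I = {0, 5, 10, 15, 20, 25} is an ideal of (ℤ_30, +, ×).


Check ideal conditions for I = {0, 5, 10, 15, 20, 25} in ℤ_30:
(1) I is an additive subgroup? Yes
(2) For r ∈ ℤ_30 and a ∈ I: r·a ∈ I? Yes

Yes, I is an ideal of ℤ_30


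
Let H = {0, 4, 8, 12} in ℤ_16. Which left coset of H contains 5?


5 + H = {5 + h (mod 16) : h ∈ H}
5+0=5, 5+4=9, 5+8=13, 5+12=1
5 + H = {1, 5, 9, 13} = 1 + H

5 + H = {1, 5, 9, 13}


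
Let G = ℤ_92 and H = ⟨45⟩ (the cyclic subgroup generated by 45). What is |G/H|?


|⟨45⟩| = n / gcd(45, 92) = 92 / 1 = 92
H is normal (ℤ_92 is abelian).
|G/H| = |G| / |H| = 92 / 92 = 1

|G/H| = 1


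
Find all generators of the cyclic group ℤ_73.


g generates ℤ_n iff gcd(g,n) = 1
Prime factors of 73: 73
Generators are g ∈ {1,...,72} not divisible by any of these primes.
Generators: {1, 2, 3, 4, 5, 6, 7, 8, 9, 10, 11, 12, 13, 14, 15, 16, 17, 18, 19, 20, 21, 22, 23, 24, 25, 26, 27, 28, 29, 30, 31, 32, 33, 34, 35, 36, 37, 38, 39, 40, 41, 42, 43, 44, 45, 46, 47, 48, 49, 50, 51, 52, 53, 54, 55, 56, 57, 58, 59, 60, 61, 62, 63, 64, 65, 66, 67, 68, 69, 70, 71, 72}
Number of generators = φ(73) = 72

Generators of ℤ_73 = {1, 2, 3, 4, 5, 6, 7, 8, 9, 10, 11, 12, 13, 14, 15, 16, 17, 18, 19, 20, 21, 22, 23, 24, 25, 26, 27, 28, 29, 30, 31, 32, 33, 34, 35, 36, 37, 38, 39, 40, 41, 42, 43, 44, 45, 46, 47, 48, 49, 50, 51, 52, 53, 54, 55, 56, 57, 58, 59, 60, 61, 62, 63, 64, 65, 66, 67, 68, 69, 70, 71, 72}


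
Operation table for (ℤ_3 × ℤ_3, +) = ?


Elements: {(0,0), (0,1), (0,2), (1,0), (1,1), (1,2), (2,0), (2,1), (2,2)}
Operation: componentwise addition mod (3, 3)
Entry (a, b) = ((a₁+b₁) mod 3, (a₂+b₂) mod 3)

Cayley table:
      | (0,0) | (0,1) | (0,2) | (1,0) | (1,1) | (1,2) | (2,0) | (2,1) | (2,2)
(0,0) | (0,0) | (0,1) | (0,2) | (1,0) | (1,1) | (1,2) | (2,0) | (2,1) | (2,2)
(0,1) | (0,1) | (0,2) | (0,0) | (1,1) | (1,2) | (1,0) | (2,1) | (2,2) | (2,0)
(0,2) | (0,2) | (0,0) | (0,1) | (1,2) | (1,0) | (1,1) | (2,2) | (2,0) | (2,1)
(1,0) | (1,0) | (1,1) | (1,2) | (2,0) | (2,1) | (2,2) | (0,0) | (0,1) | (0,2)
(1,1) | (1,1) | (1,2) | (1,0) | (2,1) | (2,2) | (2,0) | (0,1) | (0,2) | (0,0)
(1,2) | (1,2) | (1,0) | (1,1) | (2,2) | (2,0) | (2,1) | (0,2) | (0,0) | (0,1)
(2,0) | (2,0) | (2,1) | (2,2) | (0,0) | (0,1) | (0,2) | (1,0) | (1,1) | (1,2)
(2,1) | (2,1) | (2,2) | (2,0) | (0,1) | (0,2) | (0,0) | (1,1) | (1,2) | (1,0)
(2,2) | (2,2) | (2,0) | (2,1) | (0,2) | (0,0) | (0,1) | (1,2) | (1,0) | (1,1)
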